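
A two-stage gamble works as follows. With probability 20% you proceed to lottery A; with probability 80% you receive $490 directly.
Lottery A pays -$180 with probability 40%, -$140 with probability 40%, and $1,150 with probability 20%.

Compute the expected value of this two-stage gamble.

$412.40

EV(A) = 0.4 × (-180) + 0.4 × (-140) + 0.2 × 1150 = -72 − 56 + 230 = 102
Branch B: 490 (certain)
Overall = 0.2 × 102 + 0.8 × 490 = 20.4 + 392 = 412.4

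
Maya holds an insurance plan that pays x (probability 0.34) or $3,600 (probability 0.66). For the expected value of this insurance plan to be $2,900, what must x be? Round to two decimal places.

x = $1,541.18

0.34·x + 0.66·3600 = 2900
0.34·x = 2900 − 2376 = 524
x = 524 / 0.34 = 1541.1765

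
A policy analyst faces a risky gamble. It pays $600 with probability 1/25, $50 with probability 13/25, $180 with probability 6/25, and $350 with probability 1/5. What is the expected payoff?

$163.20

EV = 1/25 × 600 + 13/25 × 50 + 6/25 × 180 + 1/5 × 350 = 24 + 26 + 43.2 + 70 = 163.2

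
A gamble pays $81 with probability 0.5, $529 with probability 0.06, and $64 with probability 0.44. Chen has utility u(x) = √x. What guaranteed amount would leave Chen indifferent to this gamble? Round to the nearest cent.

$88.36

E[u] = 0.5·√81 + 0.06·√529 + 0.44·√64 = 0.5·9 + 0.06·23 + 0.44·8 = 9.4
CE = (9.4)² = 88.36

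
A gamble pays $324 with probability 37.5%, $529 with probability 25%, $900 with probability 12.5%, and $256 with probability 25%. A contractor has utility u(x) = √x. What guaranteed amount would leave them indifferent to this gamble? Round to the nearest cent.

$410.06

E[u] = 0.375·√324 + 0.25·√529 + 0.125·√900 + 0.25·√256 = 0.375·18 + 0.25·23 + 0.125·30 + 0.25·16 = 20.25
CE = (20.25)² = 410.0625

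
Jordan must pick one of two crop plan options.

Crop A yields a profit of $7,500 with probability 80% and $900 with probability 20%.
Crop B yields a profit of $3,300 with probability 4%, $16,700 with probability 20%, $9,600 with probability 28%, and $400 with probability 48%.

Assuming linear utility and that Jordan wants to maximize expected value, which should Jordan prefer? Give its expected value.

Crop A = 0.8 × 7500 + 0.2 × 900 = 6000 + 180 = 6180
Crop B = 0.04 × 3300 + 0.2 × 16700 + 0.28 × 9600 + 0.48 × 400 = 132 + 3340 + 2688 + 192 = 6352

Crop B ($6,352)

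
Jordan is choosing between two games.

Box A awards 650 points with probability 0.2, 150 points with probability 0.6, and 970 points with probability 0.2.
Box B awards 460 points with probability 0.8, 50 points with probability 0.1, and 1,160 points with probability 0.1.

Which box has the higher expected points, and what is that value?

Box A = 0.2 × 650 + 0.6 × 150 + 0.2 × 970 = 130 + 90 + 194 = 414
Box B = 0.8 × 460 + 0.1 × 50 + 0.1 × 1160 = 368 + 5 + 116 = 489

Box B (489 points)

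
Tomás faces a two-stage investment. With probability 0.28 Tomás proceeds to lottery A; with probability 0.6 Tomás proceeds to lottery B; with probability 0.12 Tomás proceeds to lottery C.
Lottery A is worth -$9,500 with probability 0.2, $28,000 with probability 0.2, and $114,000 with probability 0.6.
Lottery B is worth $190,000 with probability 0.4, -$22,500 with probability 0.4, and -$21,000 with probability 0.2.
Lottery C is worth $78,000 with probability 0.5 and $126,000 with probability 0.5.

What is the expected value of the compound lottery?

EV(A) = 0.2 × (-9500) + 0.2 × 28000 + 0.6 × 114000 = -1900 + 5600 + 68400 = 72100
EV(B) = 0.4 × 190000 + 0.4 × (-22500) + 0.2 × (-21000) = 76000 − 9000 − 4200 = 62800
EV(C) = 0.5 × 78000 + 0.5 × 126000 = 39000 + 63000 = 102000
Overall = 0.28 × 72100 + 0.6 × 62800 + 0.12 × 102000 = 20188 + 37680 + 12240 = 70108

$70,108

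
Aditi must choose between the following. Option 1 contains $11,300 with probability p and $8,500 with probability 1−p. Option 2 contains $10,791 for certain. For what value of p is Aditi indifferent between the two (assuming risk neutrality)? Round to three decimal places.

p·11300 + (1−p)·8500 = 10791
2800p + 8500 = 10791
p = (10791 − 8500) / 2800

p = 0.818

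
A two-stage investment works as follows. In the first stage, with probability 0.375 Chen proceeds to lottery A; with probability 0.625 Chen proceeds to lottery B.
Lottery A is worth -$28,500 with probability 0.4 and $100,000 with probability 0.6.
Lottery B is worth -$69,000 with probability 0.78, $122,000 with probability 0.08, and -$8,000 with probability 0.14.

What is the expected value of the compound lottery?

EV(A) = 0.4 × (-28500) + 0.6 × 100000 = -11400 + 60000 = 48600
EV(B) = 0.78 × (-69000) + 0.08 × 122000 + 0.14 × (-8000) = -53820 + 9760 − 1120 = -45180
Overall = 0.375 × 48600 + 0.625 × (-45180) = 18225 − 28237.5 = -10012.5

-$10,012.50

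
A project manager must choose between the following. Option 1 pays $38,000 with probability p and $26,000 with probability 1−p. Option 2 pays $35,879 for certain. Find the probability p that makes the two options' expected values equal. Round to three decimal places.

p = 0.823

p·38000 + (1−p)·26000 = 35879
12000p + 26000 = 35879
p = (35879 − 26000) / 12000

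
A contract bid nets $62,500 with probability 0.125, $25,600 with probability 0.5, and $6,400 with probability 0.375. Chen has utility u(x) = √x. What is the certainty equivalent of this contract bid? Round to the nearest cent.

$19,951.56

E[u] = 0.125·√62500 + 0.5·√25600 + 0.375·√6400 = 0.125·250 + 0.5·160 + 0.375·80 = 141.25
CE = (141.25)² = 19951.5625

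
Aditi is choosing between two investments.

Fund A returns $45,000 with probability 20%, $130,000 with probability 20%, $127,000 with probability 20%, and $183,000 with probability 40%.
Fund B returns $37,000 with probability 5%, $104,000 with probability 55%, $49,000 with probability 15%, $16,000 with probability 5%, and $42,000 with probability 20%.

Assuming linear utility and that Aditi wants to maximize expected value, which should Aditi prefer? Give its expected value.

Fund A ($133,600)

Fund A = 0.2 × 45000 + 0.2 × 130000 + 0.2 × 127000 + 0.4 × 183000 = 9000 + 26000 + 25400 + 73200 = 133600
Fund B = 0.05 × 37000 + 0.55 × 104000 + 0.15 × 49000 + 0.05 × 16000 + 0.2 × 42000 = 1850 + 57200 + 7350 + 800 + 8400 = 75600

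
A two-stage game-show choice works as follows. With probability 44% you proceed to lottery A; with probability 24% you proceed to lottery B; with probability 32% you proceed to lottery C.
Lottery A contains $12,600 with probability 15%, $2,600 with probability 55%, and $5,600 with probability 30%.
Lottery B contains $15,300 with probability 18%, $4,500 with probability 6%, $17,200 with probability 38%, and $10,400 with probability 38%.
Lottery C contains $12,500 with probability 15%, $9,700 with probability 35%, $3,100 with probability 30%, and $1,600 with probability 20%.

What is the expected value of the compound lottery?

$7,529.28

EV(A) = 0.15 × 12600 + 0.55 × 2600 + 0.3 × 5600 = 1890 + 1430 + 1680 = 5000
EV(B) = 0.18 × 15300 + 0.06 × 4500 + 0.38 × 17200 + 0.38 × 10400 = 2754 + 270 + 6536 + 3952 = 13512
EV(C) = 0.15 × 12500 + 0.35 × 9700 + 0.3 × 3100 + 0.2 × 1600 = 1875 + 3395 + 930 + 320 = 6520
Overall = 0.44 × 5000 + 0.24 × 13512 + 0.32 × 6520 = 2200 + 3242.88 + 2086.4 = 7529.28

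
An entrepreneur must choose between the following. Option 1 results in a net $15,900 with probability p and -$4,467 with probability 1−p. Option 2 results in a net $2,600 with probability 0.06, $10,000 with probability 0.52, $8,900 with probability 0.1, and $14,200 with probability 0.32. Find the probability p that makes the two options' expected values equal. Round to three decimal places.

EV(Option 2) = 0.06 × 2600 + 0.52 × 10000 + 0.1 × 8900 + 0.32 × 14200 = 156 + 5200 + 890 + 4544 = 10790
p·15900 + (1−p)·(-4467) = 10790
20367p − 4467 = 10790
p = (10790 + 4467) / 20367

p = 0.749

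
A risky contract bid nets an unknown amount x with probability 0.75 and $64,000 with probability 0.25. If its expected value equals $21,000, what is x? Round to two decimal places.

x = $6,666.67

0.75·x + 0.25·64000 = 21000
0.75·x = 21000 − 16000 = 5000
x = 5000 / 0.75 = 6666.6667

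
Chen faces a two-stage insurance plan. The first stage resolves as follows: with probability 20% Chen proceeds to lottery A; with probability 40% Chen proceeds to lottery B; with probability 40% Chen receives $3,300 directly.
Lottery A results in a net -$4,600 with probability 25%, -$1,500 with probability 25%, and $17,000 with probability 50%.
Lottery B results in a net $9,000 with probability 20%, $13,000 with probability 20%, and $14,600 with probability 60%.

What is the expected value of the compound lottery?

EV(A) = 0.25 × (-4600) + 0.25 × (-1500) + 0.5 × 17000 = -1150 − 375 + 8500 = 6975
EV(B) = 0.2 × 9000 + 0.2 × 13000 + 0.6 × 14600 = 1800 + 2600 + 8760 = 13160
Branch C: 3300 (certain)
Overall = 0.2 × 6975 + 0.4 × 13160 + 0.4 × 3300 = 1395 + 5264 + 1320 = 7979

$7,979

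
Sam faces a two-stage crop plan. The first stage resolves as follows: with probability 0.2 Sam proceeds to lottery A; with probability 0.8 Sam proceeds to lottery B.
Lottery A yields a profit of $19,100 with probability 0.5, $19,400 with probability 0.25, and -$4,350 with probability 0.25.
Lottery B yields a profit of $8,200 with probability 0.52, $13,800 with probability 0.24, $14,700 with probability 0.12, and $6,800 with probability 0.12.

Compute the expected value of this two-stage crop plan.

EV(A) = 0.5 × 19100 + 0.25 × 19400 + 0.25 × (-4350) = 9550 + 4850 − 1087.5 = 13312.5
EV(B) = 0.52 × 8200 + 0.24 × 13800 + 0.12 × 14700 + 0.12 × 6800 = 4264 + 3312 + 1764 + 816 = 10156
Overall = 0.2 × 13312.5 + 0.8 × 10156 = 2662.5 + 8124.8 = 10787.3

$10,787.30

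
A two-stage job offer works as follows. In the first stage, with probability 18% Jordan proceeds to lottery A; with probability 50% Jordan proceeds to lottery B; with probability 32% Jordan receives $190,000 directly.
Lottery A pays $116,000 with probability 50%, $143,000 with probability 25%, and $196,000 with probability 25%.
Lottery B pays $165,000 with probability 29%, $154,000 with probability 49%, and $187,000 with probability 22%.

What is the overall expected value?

$168,720

EV(A) = 0.5 × 116000 + 0.25 × 143000 + 0.25 × 196000 = 58000 + 35750 + 49000 = 142750
EV(B) = 0.29 × 165000 + 0.49 × 154000 + 0.22 × 187000 = 47850 + 75460 + 41140 = 164450
Branch C: 190000 (certain)
Overall = 0.18 × 142750 + 0.5 × 164450 + 0.32 × 190000 = 25695 + 82225 + 60800 = 168720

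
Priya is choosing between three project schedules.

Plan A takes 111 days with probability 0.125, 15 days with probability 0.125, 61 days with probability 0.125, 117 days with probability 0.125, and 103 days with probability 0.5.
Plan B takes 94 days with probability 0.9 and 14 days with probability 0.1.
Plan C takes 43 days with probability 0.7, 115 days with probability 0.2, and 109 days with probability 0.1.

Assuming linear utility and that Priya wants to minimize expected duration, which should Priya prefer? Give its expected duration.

Plan A = 0.125 × 111 + 0.125 × 15 + 0.125 × 61 + 0.125 × 117 + 0.5 × 103 = 13.875 + 1.875 + 7.625 + 14.625 + 51.5 = 89.5
Plan B = 0.9 × 94 + 0.1 × 14 = 84.6 + 1.4 = 86
Plan C = 0.7 × 43 + 0.2 × 115 + 0.1 × 109 = 30.1 + 23 + 10.9 = 64

Plan C (64 days)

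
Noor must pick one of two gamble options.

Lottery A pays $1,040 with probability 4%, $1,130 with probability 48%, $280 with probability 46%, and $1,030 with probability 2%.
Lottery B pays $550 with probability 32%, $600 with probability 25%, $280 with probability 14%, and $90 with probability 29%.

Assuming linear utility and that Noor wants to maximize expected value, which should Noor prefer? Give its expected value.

Lottery A = 0.04 × 1040 + 0.48 × 1130 + 0.46 × 280 + 0.02 × 1030 = 41.6 + 542.4 + 128.8 + 20.6 = 733.4
Lottery B = 0.32 × 550 + 0.25 × 600 + 0.14 × 280 + 0.29 × 90 = 176 + 150 + 39.2 + 26.1 = 391.3

Lottery A ($733.40)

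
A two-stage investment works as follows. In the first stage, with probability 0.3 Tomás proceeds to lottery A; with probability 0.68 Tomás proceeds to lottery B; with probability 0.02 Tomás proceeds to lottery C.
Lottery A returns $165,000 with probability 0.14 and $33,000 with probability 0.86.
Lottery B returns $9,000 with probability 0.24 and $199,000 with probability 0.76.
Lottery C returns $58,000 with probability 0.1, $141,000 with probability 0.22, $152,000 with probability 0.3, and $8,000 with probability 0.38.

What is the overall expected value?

$121,465.20

EV(A) = 0.14 × 165000 + 0.86 × 33000 = 23100 + 28380 = 51480
EV(B) = 0.24 × 9000 + 0.76 × 199000 = 2160 + 151240 = 153400
EV(C) = 0.1 × 58000 + 0.22 × 141000 + 0.3 × 152000 + 0.38 × 8000 = 5800 + 31020 + 45600 + 3040 = 85460
Overall = 0.3 × 51480 + 0.68 × 153400 + 0.02 × 85460 = 15444 + 104312 + 1709.2 = 121465.2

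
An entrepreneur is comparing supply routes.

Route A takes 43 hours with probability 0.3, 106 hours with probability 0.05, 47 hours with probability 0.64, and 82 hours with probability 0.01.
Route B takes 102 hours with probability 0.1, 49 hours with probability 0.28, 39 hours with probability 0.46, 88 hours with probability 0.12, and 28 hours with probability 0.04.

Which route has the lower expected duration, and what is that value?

Route A = 0.3 × 43 + 0.05 × 106 + 0.64 × 47 + 0.01 × 82 = 12.9 + 5.3 + 30.08 + 0.82 = 49.1
Route B = 0.1 × 102 + 0.28 × 49 + 0.46 × 39 + 0.12 × 88 + 0.04 × 28 = 10.2 + 13.72 + 17.94 + 10.56 + 1.12 = 53.54

Route A (49.1 hours)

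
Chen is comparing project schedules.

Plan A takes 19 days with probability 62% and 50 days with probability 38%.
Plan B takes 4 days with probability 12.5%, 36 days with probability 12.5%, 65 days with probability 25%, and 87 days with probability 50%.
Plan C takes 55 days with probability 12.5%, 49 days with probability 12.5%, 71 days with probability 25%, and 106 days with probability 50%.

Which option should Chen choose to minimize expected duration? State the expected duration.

Plan A = 0.62 × 19 + 0.38 × 50 = 11.78 + 19 = 30.78
Plan B = 0.125 × 4 + 0.125 × 36 + 0.25 × 65 + 0.5 × 87 = 0.5 + 4.5 + 16.25 + 43.5 = 64.75
Plan C = 0.125 × 55 + 0.125 × 49 + 0.25 × 71 + 0.5 × 106 = 6.875 + 6.125 + 17.75 + 53 = 83.75

Plan A (30.78 days)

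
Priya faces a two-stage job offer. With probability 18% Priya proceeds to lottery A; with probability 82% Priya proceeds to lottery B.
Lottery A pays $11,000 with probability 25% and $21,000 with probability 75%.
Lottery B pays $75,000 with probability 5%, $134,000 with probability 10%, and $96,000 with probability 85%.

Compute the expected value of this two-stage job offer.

EV(A) = 0.25 × 11000 + 0.75 × 21000 = 2750 + 15750 = 18500
EV(B) = 0.05 × 75000 + 0.1 × 134000 + 0.85 × 96000 = 3750 + 13400 + 81600 = 98750
Overall = 0.18 × 18500 + 0.82 × 98750 = 3330 + 80975 = 84305

$84,305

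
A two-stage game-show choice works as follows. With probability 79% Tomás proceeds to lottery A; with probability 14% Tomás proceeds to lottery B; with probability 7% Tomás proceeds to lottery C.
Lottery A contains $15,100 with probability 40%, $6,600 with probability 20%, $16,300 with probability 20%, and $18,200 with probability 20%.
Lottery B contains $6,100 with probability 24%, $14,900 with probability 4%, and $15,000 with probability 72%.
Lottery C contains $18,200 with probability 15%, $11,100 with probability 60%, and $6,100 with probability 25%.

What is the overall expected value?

$13,829.85

EV(A) = 0.4 × 15100 + 0.2 × 6600 + 0.2 × 16300 + 0.2 × 18200 = 6040 + 1320 + 3260 + 3640 = 14260
EV(B) = 0.24 × 6100 + 0.04 × 14900 + 0.72 × 15000 = 1464 + 596 + 10800 = 12860
EV(C) = 0.15 × 18200 + 0.6 × 11100 + 0.25 × 6100 = 2730 + 6660 + 1525 = 10915
Overall = 0.79 × 14260 + 0.14 × 12860 + 0.07 × 10915 = 11265.4 + 1800.4 + 764.05 = 13829.85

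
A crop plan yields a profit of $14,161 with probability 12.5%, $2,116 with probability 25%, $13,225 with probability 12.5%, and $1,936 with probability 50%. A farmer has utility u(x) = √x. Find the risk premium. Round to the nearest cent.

E[u] = 0.125·√14161 + 0.25·√2116 + 0.125·√13225 + 0.5·√1936 = 0.125·119 + 0.25·46 + 0.125·115 + 0.5·44 = 62.75
CE = (62.75)² = 3937.5625
Risk premium = EV − CE = 4920.25 − 3937.5625 = 982.6875

$982.69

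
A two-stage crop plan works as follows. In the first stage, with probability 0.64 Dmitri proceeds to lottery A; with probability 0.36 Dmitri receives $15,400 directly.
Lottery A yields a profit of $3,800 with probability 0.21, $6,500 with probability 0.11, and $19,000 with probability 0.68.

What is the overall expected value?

$14,781.12

EV(A) = 0.21 × 3800 + 0.11 × 6500 + 0.68 × 19000 = 798 + 715 + 12920 = 14433
Branch B: 15400 (certain)
Overall = 0.64 × 14433 + 0.36 × 15400 = 9237.12 + 5544 = 14781.12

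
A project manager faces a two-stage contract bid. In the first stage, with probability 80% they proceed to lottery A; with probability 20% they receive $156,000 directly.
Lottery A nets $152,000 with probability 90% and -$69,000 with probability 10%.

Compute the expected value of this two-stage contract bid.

$135,120

EV(A) = 0.9 × 152000 + 0.1 × (-69000) = 136800 − 6900 = 129900
Branch B: 156000 (certain)
Overall = 0.8 × 129900 + 0.2 × 156000 = 103920 + 31200 = 135120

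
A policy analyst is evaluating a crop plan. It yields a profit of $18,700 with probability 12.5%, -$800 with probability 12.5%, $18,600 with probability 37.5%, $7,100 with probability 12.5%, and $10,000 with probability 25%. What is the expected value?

EV = 0.125 × 18700 + 0.125 × (-800) + 0.375 × 18600 + 0.125 × 7100 + 0.25 × 10000 = 2337.5 − 100 + 6975 + 887.5 + 2500 = 12600

$12,600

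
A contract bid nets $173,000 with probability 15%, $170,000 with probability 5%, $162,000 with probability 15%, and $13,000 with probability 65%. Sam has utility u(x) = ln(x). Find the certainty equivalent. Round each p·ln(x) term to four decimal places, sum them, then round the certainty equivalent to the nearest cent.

E[u] = 0.15·ln(173000) + 0.05·ln(170000) + 0.15·ln(162000) + 0.65·ln(13000) = 1.8092 + 0.6022 + 1.7993 + 6.1573 = 10.3680
CE = e^10.3680 ≈ 31824.76

$31,824.76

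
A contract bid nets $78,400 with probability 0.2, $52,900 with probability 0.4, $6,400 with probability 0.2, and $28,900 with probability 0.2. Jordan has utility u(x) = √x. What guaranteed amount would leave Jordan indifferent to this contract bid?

$39,204

E[u] = 0.2·√78400 + 0.4·√52900 + 0.2·√6400 + 0.2·√28900 = 0.2·280 + 0.4·230 + 0.2·80 + 0.2·170 = 198
CE = (198)² = 39204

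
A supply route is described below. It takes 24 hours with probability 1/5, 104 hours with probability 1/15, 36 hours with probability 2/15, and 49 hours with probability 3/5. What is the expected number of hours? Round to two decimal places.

EV = 1/5 × 24 + 1/15 × 104 + 2/15 × 36 + 3/5 × 49 = 4.8 + 6.9333 + 4.8 + 29.4 = 45.9333

45.93 hours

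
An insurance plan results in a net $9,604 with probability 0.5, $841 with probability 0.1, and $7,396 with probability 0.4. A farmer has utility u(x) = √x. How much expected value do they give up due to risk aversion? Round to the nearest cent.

$396.81

E[u] = 0.5·√9604 + 0.1·√841 + 0.4·√7396 = 0.5·98 + 0.1·29 + 0.4·86 = 86.3
CE = (86.3)² = 7447.69
Risk premium = EV − CE = 7844.5 − 7447.69 = 396.81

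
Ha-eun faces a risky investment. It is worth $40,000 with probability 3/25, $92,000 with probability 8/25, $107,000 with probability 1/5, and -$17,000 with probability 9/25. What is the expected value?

EV = 3/25 × 40000 + 8/25 × 92000 + 1/5 × 107000 + 9/25 × (-17000) = 4800 + 29440 + 21400 − 6120 = 49520

$49,520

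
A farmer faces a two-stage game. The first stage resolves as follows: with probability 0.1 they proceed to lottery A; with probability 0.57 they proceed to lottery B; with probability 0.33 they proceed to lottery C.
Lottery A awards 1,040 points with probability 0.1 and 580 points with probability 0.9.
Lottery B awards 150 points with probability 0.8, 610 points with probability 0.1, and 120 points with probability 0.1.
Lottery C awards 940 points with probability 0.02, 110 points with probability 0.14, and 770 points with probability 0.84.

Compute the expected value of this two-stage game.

EV(A) = 0.1 × 1040 + 0.9 × 580 = 104 + 522 = 626
EV(B) = 0.8 × 150 + 0.1 × 610 + 0.1 × 120 = 120 + 61 + 12 = 193
EV(C) = 0.02 × 940 + 0.14 × 110 + 0.84 × 770 = 18.8 + 15.4 + 646.8 = 681
Overall = 0.1 × 626 + 0.57 × 193 + 0.33 × 681 = 62.6 + 110.01 + 224.73 = 397.34

397.34 points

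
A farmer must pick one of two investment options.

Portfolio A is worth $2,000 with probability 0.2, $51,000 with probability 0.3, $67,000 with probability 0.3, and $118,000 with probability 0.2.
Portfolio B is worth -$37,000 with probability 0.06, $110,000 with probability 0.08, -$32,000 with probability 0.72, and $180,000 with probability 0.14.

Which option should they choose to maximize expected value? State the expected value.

Portfolio A = 0.2 × 2000 + 0.3 × 51000 + 0.3 × 67000 + 0.2 × 118000 = 400 + 15300 + 20100 + 23600 = 59400
Portfolio B = 0.06 × (-37000) + 0.08 × 110000 + 0.72 × (-32000) + 0.14 × 180000 = -2220 + 8800 − 23040 + 25200 = 8740

Portfolio A ($59,400)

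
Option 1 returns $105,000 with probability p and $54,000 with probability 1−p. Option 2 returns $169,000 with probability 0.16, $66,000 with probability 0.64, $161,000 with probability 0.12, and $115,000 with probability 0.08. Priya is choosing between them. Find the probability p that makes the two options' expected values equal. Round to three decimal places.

p = 0.859

EV(Option 2) = 0.16 × 169000 + 0.64 × 66000 + 0.12 × 161000 + 0.08 × 115000 = 27040 + 42240 + 19320 + 9200 = 97800
p·105000 + (1−p)·54000 = 97800
51000p + 54000 = 97800
p = (97800 − 54000) / 51000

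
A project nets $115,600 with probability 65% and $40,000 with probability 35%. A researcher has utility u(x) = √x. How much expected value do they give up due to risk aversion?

E[u] = 0.65·√115600 + 0.35·√40000 = 0.65·340 + 0.35·200 = 291
CE = (291)² = 84681
Risk premium = EV − CE = 89140 − 84681 = 4459

$4,459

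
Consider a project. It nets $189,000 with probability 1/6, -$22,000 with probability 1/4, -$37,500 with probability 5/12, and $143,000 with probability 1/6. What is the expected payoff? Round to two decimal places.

EV = 1/6 × 189000 + 1/4 × (-22000) + 5/12 × (-37500) + 1/6 × 143000 = 31500 − 5500 − 15625 + 23833.3333 = 34208.3333

$34,208.33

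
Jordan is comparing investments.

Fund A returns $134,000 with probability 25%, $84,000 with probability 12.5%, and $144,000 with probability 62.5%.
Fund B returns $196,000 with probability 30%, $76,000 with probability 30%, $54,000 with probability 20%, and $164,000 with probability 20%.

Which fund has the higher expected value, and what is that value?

Fund A = 0.25 × 134000 + 0.125 × 84000 + 0.625 × 144000 = 33500 + 10500 + 90000 = 134000
Fund B = 0.3 × 196000 + 0.3 × 76000 + 0.2 × 54000 + 0.2 × 164000 = 58800 + 22800 + 10800 + 32800 = 125200

Fund A ($134,000)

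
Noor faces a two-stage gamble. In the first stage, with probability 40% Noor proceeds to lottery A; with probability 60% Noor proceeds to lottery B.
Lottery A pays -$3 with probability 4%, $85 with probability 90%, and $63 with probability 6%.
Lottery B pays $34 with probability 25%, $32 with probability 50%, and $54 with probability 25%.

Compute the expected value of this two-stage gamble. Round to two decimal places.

EV(A) = 0.04 × (-3) + 0.9 × 85 + 0.06 × 63 = -0.12 + 76.5 + 3.78 = 80.16
EV(B) = 0.25 × 34 + 0.5 × 32 + 0.25 × 54 = 8.5 + 16 + 13.5 = 38
Overall = 0.4 × 80.16 + 0.6 × 38 = 32.064 + 22.8 = 54.864

$54.86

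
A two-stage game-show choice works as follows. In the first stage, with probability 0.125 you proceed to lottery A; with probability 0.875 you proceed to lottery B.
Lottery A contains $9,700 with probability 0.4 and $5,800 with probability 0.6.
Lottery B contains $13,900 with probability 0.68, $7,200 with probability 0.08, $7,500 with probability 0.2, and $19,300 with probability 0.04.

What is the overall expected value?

EV(A) = 0.4 × 9700 + 0.6 × 5800 = 3880 + 3480 = 7360
EV(B) = 0.68 × 13900 + 0.08 × 7200 + 0.2 × 7500 + 0.04 × 19300 = 9452 + 576 + 1500 + 772 = 12300
Overall = 0.125 × 7360 + 0.875 × 12300 = 920 + 10762.5 = 11682.5

$11,682.50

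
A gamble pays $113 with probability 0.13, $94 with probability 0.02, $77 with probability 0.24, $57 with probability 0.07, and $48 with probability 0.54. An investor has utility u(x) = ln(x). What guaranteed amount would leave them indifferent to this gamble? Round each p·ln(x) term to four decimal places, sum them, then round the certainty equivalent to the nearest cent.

$61.65

E[u] = 0.13·ln(113) + 0.02·ln(94) + 0.24·ln(77) + 0.07·ln(57) + 0.54·ln(48) = 0.6146 + 0.0909 + 1.0425 + 0.2830 + 2.0904 = 4.1214
CE = e^4.1214 ≈ 61.65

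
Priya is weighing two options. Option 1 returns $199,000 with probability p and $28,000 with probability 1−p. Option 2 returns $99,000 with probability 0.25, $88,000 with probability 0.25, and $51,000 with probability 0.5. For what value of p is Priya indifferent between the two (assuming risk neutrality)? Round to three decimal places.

p = 0.259

EV(Option 2) = 0.25 × 99000 + 0.25 × 88000 + 0.5 × 51000 = 24750 + 22000 + 25500 = 72250
p·199000 + (1−p)·28000 = 72250
171000p + 28000 = 72250
p = (72250 − 28000) / 171000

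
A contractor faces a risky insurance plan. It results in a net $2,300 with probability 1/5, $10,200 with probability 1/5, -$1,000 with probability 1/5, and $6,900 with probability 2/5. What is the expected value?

EV = 1/5 × 2300 + 1/5 × 10200 + 1/5 × (-1000) + 2/5 × 6900 = 460 + 2040 − 200 + 2760 = 5060

$5,060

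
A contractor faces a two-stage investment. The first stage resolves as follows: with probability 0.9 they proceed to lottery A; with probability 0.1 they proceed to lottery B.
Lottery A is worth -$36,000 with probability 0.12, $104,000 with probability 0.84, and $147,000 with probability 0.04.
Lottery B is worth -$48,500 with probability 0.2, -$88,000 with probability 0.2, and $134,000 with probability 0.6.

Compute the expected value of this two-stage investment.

EV(A) = 0.12 × (-36000) + 0.84 × 104000 + 0.04 × 147000 = -4320 + 87360 + 5880 = 88920
EV(B) = 0.2 × (-48500) + 0.2 × (-88000) + 0.6 × 134000 = -9700 − 17600 + 80400 = 53100
Overall = 0.9 × 88920 + 0.1 × 53100 = 80028 + 5310 = 85338

$85,338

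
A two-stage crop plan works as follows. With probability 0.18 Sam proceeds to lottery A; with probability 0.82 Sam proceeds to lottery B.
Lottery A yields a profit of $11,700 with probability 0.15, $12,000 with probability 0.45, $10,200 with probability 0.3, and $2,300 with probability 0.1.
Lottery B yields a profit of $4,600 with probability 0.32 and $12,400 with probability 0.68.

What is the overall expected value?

$10,001.38

EV(A) = 0.15 × 11700 + 0.45 × 12000 + 0.3 × 10200 + 0.1 × 2300 = 1755 + 5400 + 3060 + 230 = 10445
EV(B) = 0.32 × 4600 + 0.68 × 12400 = 1472 + 8432 = 9904
Overall = 0.18 × 10445 + 0.82 × 9904 = 1880.1 + 8121.28 = 10001.38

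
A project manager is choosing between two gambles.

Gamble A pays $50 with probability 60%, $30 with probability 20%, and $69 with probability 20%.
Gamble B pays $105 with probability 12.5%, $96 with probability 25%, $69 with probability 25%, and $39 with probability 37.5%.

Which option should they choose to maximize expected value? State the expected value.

Gamble A = 0.6 × 50 + 0.2 × 30 + 0.2 × 69 = 30 + 6 + 13.8 = 49.8
Gamble B = 0.125 × 105 + 0.25 × 96 + 0.25 × 69 + 0.375 × 39 = 13.125 + 24 + 17.25 + 14.625 = 69

Gamble B ($69)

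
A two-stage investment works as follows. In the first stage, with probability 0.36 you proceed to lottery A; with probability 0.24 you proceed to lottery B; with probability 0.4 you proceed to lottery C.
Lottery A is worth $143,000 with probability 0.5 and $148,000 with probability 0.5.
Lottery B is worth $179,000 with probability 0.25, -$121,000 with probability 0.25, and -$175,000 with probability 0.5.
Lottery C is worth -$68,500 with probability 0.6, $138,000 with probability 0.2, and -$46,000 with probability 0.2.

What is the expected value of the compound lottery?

EV(A) = 0.5 × 143000 + 0.5 × 148000 = 71500 + 74000 = 145500
EV(B) = 0.25 × 179000 + 0.25 × (-121000) + 0.5 × (-175000) = 44750 − 30250 − 87500 = -73000
EV(C) = 0.6 × (-68500) + 0.2 × 138000 + 0.2 × (-46000) = -41100 + 27600 − 9200 = -22700
Overall = 0.36 × 145500 + 0.24 × (-73000) + 0.4 × (-22700) = 52380 − 17520 − 9080 = 25780

$25,780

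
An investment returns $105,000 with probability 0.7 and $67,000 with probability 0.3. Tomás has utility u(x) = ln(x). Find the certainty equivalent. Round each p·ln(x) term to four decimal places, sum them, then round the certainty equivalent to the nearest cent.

E[u] = 0.7·ln(105000) + 0.3·ln(67000) = 8.0932 + 3.3337 = 11.4269
CE = e^11.4269 ≈ 91757.09

$91,757.09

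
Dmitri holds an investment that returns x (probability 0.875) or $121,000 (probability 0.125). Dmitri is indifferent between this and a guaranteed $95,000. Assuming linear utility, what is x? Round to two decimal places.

0.875·x + 0.125·121000 = 95000
0.875·x = 95000 − 15125 = 79875
x = 79875 / 0.875 = 91285.7143

x = $91,285.71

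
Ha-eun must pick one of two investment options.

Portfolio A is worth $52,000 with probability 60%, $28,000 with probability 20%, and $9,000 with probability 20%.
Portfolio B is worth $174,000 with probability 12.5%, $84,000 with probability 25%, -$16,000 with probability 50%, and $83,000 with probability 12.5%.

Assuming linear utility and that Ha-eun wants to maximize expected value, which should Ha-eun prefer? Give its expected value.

Portfolio A = 0.6 × 52000 + 0.2 × 28000 + 0.2 × 9000 = 31200 + 5600 + 1800 = 38600
Portfolio B = 0.125 × 174000 + 0.25 × 84000 + 0.5 × (-16000) + 0.125 × 83000 = 21750 + 21000 − 8000 + 10375 = 45125

Portfolio B ($45,125)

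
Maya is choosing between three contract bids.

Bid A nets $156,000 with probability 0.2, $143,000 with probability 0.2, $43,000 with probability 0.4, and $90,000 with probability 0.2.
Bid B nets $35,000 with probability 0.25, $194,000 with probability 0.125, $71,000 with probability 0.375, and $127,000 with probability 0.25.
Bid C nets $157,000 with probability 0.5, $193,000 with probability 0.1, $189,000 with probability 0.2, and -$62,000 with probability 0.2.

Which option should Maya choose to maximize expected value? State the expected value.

Bid A = 0.2 × 156000 + 0.2 × 143000 + 0.4 × 43000 + 0.2 × 90000 = 31200 + 28600 + 17200 + 18000 = 95000
Bid B = 0.25 × 35000 + 0.125 × 194000 + 0.375 × 71000 + 0.25 × 127000 = 8750 + 24250 + 26625 + 31750 = 91375
Bid C = 0.5 × 157000 + 0.1 × 193000 + 0.2 × 189000 + 0.2 × (-62000) = 78500 + 19300 + 37800 − 12400 = 123200

Bid C ($123,200)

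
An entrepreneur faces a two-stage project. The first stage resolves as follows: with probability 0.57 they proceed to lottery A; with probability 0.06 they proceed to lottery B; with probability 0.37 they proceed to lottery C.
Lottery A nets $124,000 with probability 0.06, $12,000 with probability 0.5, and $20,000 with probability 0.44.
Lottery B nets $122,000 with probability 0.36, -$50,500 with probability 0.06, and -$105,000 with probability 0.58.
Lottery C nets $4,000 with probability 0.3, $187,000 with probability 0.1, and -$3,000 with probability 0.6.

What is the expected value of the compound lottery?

$18,173.20

EV(A) = 0.06 × 124000 + 0.5 × 12000 + 0.44 × 20000 = 7440 + 6000 + 8800 = 22240
EV(B) = 0.36 × 122000 + 0.06 × (-50500) + 0.58 × (-105000) = 43920 − 3030 − 60900 = -20010
EV(C) = 0.3 × 4000 + 0.1 × 187000 + 0.6 × (-3000) = 1200 + 18700 − 1800 = 18100
Overall = 0.57 × 22240 + 0.06 × (-20010) + 0.37 × 18100 = 12676.8 − 1200.6 + 6697 = 18173.2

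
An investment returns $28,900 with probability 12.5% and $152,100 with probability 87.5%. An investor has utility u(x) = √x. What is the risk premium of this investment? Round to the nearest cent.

$5,293.75

E[u] = 0.125·√28900 + 0.875·√152100 = 0.125·170 + 0.875·390 = 362.5
CE = (362.5)² = 131406.25
Risk premium = EV − CE = 136700 − 131406.25 = 5293.75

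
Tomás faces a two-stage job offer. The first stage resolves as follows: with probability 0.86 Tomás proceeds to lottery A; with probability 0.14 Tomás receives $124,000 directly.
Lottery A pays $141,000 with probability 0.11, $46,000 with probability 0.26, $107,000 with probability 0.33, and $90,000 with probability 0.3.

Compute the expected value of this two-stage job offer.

$94,570.80

EV(A) = 0.11 × 141000 + 0.26 × 46000 + 0.33 × 107000 + 0.3 × 90000 = 15510 + 11960 + 35310 + 27000 = 89780
Branch B: 124000 (certain)
Overall = 0.86 × 89780 + 0.14 × 124000 = 77210.8 + 17360 = 94570.8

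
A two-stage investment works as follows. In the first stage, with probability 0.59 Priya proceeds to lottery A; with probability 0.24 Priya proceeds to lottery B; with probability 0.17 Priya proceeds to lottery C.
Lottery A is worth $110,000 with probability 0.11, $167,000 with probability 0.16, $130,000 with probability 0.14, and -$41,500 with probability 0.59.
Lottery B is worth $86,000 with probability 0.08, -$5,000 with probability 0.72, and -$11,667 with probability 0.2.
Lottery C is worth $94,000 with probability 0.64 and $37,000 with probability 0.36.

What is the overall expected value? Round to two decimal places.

$31,914.43

EV(A) = 0.11 × 110000 + 0.16 × 167000 + 0.14 × 130000 + 0.59 × (-41500) = 12100 + 26720 + 18200 − 24485 = 32535
EV(B) = 0.08 × 86000 + 0.72 × (-5000) + 0.2 × (-11667) = 6880 − 3600 − 2333.4 = 946.6
EV(C) = 0.64 × 94000 + 0.36 × 37000 = 60160 + 13320 = 73480
Overall = 0.59 × 32535 + 0.24 × 946.6 + 0.17 × 73480 = 19195.65 + 227.184 + 12491.6 = 31914.434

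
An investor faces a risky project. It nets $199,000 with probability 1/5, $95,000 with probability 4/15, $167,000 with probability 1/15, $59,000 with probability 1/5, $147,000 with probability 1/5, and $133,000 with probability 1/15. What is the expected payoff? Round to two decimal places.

$126,333.33

EV = 1/5 × 199000 + 4/15 × 95000 + 1/15 × 167000 + 1/5 × 59000 + 1/5 × 147000 + 1/15 × 133000 = 39800 + 25333.3333 + 11133.3333 + 11800 + 29400 + 8866.6667 = 126333.3333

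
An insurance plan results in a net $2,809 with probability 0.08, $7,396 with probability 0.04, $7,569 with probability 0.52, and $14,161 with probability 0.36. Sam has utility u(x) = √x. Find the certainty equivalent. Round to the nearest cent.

E[u] = 0.08·√2809 + 0.04·√7396 + 0.52·√7569 + 0.36·√14161 = 0.08·53 + 0.04·86 + 0.52·87 + 0.36·119 = 95.76
CE = (95.76)² = 9169.9776

$9,169.98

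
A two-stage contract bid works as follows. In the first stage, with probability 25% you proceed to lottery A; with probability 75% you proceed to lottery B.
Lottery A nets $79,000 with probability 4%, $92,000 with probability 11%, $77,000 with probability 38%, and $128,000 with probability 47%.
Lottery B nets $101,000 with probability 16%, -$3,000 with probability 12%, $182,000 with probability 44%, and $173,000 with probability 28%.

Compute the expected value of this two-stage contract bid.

EV(A) = 0.04 × 79000 + 0.11 × 92000 + 0.38 × 77000 + 0.47 × 128000 = 3160 + 10120 + 29260 + 60160 = 102700
EV(B) = 0.16 × 101000 + 0.12 × (-3000) + 0.44 × 182000 + 0.28 × 173000 = 16160 − 360 + 80080 + 48440 = 144320
Overall = 0.25 × 102700 + 0.75 × 144320 = 25675 + 108240 = 133915

$133,915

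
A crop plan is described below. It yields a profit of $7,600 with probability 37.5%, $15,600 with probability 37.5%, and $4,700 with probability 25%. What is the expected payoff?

EV = 0.375 × 7600 + 0.375 × 15600 + 0.25 × 4700 = 2850 + 5850 + 1175 = 9875

$9,875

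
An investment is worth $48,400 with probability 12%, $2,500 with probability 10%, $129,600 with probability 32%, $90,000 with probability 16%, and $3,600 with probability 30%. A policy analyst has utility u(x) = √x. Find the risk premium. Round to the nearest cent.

E[u] = 0.12·√48400 + 0.1·√2500 + 0.32·√129600 + 0.16·√90000 + 0.3·√3600 = 0.12·220 + 0.1·50 + 0.32·360 + 0.16·300 + 0.3·60 = 212.6
CE = (212.6)² = 45198.76
Risk premium = EV − CE = 63010 − 45198.76 = 17811.24

$17,811.24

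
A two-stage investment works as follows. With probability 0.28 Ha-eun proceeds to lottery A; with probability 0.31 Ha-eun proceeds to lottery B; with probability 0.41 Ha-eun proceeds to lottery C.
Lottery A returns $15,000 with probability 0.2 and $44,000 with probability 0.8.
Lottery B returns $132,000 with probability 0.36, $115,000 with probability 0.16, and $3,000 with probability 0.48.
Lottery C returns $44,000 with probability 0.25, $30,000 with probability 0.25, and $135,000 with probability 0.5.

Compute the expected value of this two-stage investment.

$66,837.60

EV(A) = 0.2 × 15000 + 0.8 × 44000 = 3000 + 35200 = 38200
EV(B) = 0.36 × 132000 + 0.16 × 115000 + 0.48 × 3000 = 47520 + 18400 + 1440 = 67360
EV(C) = 0.25 × 44000 + 0.25 × 30000 + 0.5 × 135000 = 11000 + 7500 + 67500 = 86000
Overall = 0.28 × 38200 + 0.31 × 67360 + 0.41 × 86000 = 10696 + 20881.6 + 35260 = 66837.6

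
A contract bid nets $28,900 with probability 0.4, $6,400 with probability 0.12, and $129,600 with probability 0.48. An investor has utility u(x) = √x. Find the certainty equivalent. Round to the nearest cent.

$62,700.16

E[u] = 0.4·√28900 + 0.12·√6400 + 0.48·√129600 = 0.4·170 + 0.12·80 + 0.48·360 = 250.4
CE = (250.4)² = 62700.16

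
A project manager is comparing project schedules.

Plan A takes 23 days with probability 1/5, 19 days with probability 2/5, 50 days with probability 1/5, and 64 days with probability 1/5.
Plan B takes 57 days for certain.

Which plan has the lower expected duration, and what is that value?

Plan A (35 days)

Plan A = 1/5 × 23 + 2/5 × 19 + 1/5 × 50 + 1/5 × 64 = 4.6 + 7.6 + 10 + 12.8 = 35
Plan B: 57 (certain)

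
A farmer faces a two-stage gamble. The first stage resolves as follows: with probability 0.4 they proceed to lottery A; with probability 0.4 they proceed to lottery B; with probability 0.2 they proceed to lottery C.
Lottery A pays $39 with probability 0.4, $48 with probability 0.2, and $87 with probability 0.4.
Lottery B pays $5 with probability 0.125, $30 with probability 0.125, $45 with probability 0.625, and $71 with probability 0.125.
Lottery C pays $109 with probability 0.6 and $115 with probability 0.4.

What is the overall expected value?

EV(A) = 0.4 × 39 + 0.2 × 48 + 0.4 × 87 = 15.6 + 9.6 + 34.8 = 60
EV(B) = 0.125 × 5 + 0.125 × 30 + 0.625 × 45 + 0.125 × 71 = 0.625 + 3.75 + 28.125 + 8.875 = 41.375
EV(C) = 0.6 × 109 + 0.4 × 115 = 65.4 + 46 = 111.4
Overall = 0.4 × 60 + 0.4 × 41.375 + 0.2 × 111.4 = 24 + 16.55 + 22.28 = 62.83

$62.83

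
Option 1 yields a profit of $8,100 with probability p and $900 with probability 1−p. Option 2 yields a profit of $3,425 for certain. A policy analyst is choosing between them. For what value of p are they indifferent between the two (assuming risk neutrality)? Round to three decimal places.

p = 0.351

p·8100 + (1−p)·900 = 3425
7200p + 900 = 3425
p = (3425 − 900) / 7200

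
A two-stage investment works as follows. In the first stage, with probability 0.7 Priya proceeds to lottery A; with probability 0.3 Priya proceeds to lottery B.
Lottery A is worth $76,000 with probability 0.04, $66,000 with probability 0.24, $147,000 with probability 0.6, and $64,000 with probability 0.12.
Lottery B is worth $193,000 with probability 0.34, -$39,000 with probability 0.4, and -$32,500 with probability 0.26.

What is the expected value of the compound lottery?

EV(A) = 0.04 × 76000 + 0.24 × 66000 + 0.6 × 147000 + 0.12 × 64000 = 3040 + 15840 + 88200 + 7680 = 114760
EV(B) = 0.34 × 193000 + 0.4 × (-39000) + 0.26 × (-32500) = 65620 − 15600 − 8450 = 41570
Overall = 0.7 × 114760 + 0.3 × 41570 = 80332 + 12471 = 92803

$92,803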